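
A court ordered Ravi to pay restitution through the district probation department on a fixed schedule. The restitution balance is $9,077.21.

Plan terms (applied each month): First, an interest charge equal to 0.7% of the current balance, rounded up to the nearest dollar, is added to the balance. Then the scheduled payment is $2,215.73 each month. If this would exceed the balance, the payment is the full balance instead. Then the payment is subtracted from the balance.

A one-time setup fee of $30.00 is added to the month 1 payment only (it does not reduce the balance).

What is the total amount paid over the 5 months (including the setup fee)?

Month 1: $9,077.21 +$64.00 interest = $9,141.21; pay $2,215.73 (+ $30.00 fee) → $6,925.48
Month 2: $6,925.48 +$49.00 interest = $6,974.48; pay $2,215.73 → $4,758.75
Month 3: $4,758.75 +$34.00 interest = $4,792.75; pay $2,215.73 → $2,577.02
Month 4: $2,577.02 +$19.00 interest = $2,596.02; pay $2,215.73 → $380.29
Month 5: $380.29 +$3.00 interest = $383.29; pay $383.29 → $0.00
Total paid: $9,276.21

$9,276.21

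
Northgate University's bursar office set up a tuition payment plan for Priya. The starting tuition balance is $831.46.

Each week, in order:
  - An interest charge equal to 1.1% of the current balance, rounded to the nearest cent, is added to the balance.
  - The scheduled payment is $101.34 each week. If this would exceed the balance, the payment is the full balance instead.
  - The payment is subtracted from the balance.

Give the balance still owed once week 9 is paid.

$0.00

Week 1: opening $831.46; interest $9.15 → $840.61; payment $101.34; balance $739.27
Week 2: opening $739.27; interest $8.13 → $747.40; payment $101.34; balance $646.06
Week 3: opening $646.06; interest $7.11 → $653.17; payment $101.34; balance $551.83
Week 4: opening $551.83; interest $6.07 → $557.90; payment $101.34; balance $456.56
Week 5: opening $456.56; interest $5.02 → $461.58; payment $101.34; balance $360.24
Week 6: opening $360.24; interest $3.96 → $364.20; payment $101.34; balance $262.86
Week 7: opening $262.86; interest $2.89 → $265.75; payment $101.34; balance $164.41
Week 8: opening $164.41; interest $1.81 → $166.22; payment $101.34; balance $64.88
Week 9: opening $64.88; interest $0.71 → $65.59; payment $65.59; balance $0.00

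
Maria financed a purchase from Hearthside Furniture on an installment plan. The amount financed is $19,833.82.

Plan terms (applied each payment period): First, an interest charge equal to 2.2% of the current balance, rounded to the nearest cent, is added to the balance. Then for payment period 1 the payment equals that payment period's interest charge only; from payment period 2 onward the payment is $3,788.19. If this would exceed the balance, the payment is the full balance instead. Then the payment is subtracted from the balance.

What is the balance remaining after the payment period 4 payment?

Payment period 1: opening $19,833.82; interest $436.34 → $20,270.16; payment $436.34; balance $19,833.82
Payment period 2: opening $19,833.82; interest $436.34 → $20,270.16; payment $3,788.19; balance $16,481.97
Payment period 3: opening $16,481.97; interest $362.60 → $16,844.57; payment $3,788.19; balance $13,056.38
Payment period 4: opening $13,056.38; interest $287.24 → $13,343.62; payment $3,788.19; balance $9,555.43

$9,555.43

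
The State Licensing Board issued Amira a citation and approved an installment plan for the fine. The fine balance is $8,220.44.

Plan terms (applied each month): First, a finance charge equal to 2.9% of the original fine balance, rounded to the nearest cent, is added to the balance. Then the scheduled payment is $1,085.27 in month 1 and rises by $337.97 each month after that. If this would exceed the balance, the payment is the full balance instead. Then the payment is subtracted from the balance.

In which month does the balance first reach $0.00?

6

# | Opening | Interest | Payment | End bal
1 | $8,220.44 | $238.39 | $1,085.27 | $7,373.56
2 | $7,373.56 | $238.39 | $1,423.24 | $6,188.71
3 | $6,188.71 | $238.39 | $1,761.21 | $4,665.89
4 | $4,665.89 | $238.39 | $2,099.18 | $2,805.10
5 | $2,805.10 | $238.39 | $2,437.15 | $606.34
6 | $606.34 | $238.39 | $844.73 | $0.00
Balance reaches $0.00 in month 6.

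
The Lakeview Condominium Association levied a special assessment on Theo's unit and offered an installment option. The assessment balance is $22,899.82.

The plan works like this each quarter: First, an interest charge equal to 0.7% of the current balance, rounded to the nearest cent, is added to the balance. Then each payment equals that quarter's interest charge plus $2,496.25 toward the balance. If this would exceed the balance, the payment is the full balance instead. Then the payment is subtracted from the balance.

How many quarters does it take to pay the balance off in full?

10

Quarter 1: opening $22,899.82; interest $160.30 → $23,060.12; payment $2,656.55; balance $20,403.57
Quarter 2: opening $20,403.57; interest $142.82 → $20,546.39; payment $2,639.07; balance $17,907.32
Quarter 3: opening $17,907.32; interest $125.35 → $18,032.67; payment $2,621.60; balance $15,411.07
Quarter 4: opening $15,411.07; interest $107.88 → $15,518.95; payment $2,604.13; balance $12,914.82
Quarter 5: opening $12,914.82; interest $90.40 → $13,005.22; payment $2,586.65; balance $10,418.57
Quarter 6: opening $10,418.57; interest $72.93 → $10,491.50; payment $2,569.18; balance $7,922.32
Quarter 7: opening $7,922.32; interest $55.46 → $7,977.78; payment $2,551.71; balance $5,426.07
Quarter 8: opening $5,426.07; interest $37.98 → $5,464.05; payment $2,534.23; balance $2,929.82
Quarter 9: opening $2,929.82; interest $20.51 → $2,950.33; payment $2,516.76; balance $433.57
Quarter 10: opening $433.57; interest $3.03 → $436.60; payment $436.60; balance $0.00
Balance reaches $0.00 in quarter 10.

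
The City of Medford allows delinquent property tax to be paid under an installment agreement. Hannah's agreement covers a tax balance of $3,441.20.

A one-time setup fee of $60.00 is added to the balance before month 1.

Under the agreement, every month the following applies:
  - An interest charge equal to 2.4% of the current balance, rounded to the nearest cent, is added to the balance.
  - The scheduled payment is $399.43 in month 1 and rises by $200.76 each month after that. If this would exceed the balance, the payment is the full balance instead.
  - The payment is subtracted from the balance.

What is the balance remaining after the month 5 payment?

$0.00

Month 1: $3,501.20 +$84.03 interest = $3,585.23; pay $399.43 → $3,185.80
Month 2: $3,185.80 +$76.46 interest = $3,262.26; pay $600.19 → $2,662.07
Month 3: $2,662.07 +$63.89 interest = $2,725.96; pay $800.95 → $1,925.01
Month 4: $1,925.01 +$46.20 interest = $1,971.21; pay $1,001.71 → $969.50
Month 5: $969.50 +$23.27 interest = $992.77; pay $992.77 → $0.00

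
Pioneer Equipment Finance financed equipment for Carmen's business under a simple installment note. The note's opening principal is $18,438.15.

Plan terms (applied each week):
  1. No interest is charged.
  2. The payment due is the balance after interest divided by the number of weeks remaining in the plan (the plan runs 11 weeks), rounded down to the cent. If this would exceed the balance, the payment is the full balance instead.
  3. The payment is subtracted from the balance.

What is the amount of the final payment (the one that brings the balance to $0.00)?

Week 1: $18,438.15 − $1,676.19 → $16,761.96
Week 2: $16,761.96 − $1,676.19 → $15,085.77
Week 3: $15,085.77 − $1,676.19 → $13,409.58
Week 4: $13,409.58 − $1,676.19 → $11,733.39
Week 5: $11,733.39 − $1,676.19 → $10,057.20
Week 6: $10,057.20 − $1,676.20 → $8,381.00
Week 7: $8,381.00 − $1,676.20 → $6,704.80
Week 8: $6,704.80 − $1,676.20 → $5,028.60
Week 9: $5,028.60 − $1,676.20 → $3,352.40
Week 10: $3,352.40 − $1,676.20 → $1,676.20
Week 11: $1,676.20 − $1,676.20 → $0.00

$1,676.20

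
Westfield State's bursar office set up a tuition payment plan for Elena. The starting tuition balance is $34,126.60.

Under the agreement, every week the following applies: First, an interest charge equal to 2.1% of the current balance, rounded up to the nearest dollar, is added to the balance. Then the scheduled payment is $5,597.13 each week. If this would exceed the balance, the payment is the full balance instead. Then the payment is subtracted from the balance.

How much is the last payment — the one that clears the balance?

Week 1: $34,126.60 +$717.00 interest = $34,843.60; pay $5,597.13 → $29,246.47
Week 2: $29,246.47 +$615.00 interest = $29,861.47; pay $5,597.13 → $24,264.34
Week 3: $24,264.34 +$510.00 interest = $24,774.34; pay $5,597.13 → $19,177.21
Week 4: $19,177.21 +$403.00 interest = $19,580.21; pay $5,597.13 → $13,983.08
Week 5: $13,983.08 +$294.00 interest = $14,277.08; pay $5,597.13 → $8,679.95
Week 6: $8,679.95 +$183.00 interest = $8,862.95; pay $5,597.13 → $3,265.82
Week 7: $3,265.82 +$69.00 interest = $3,334.82; pay $3,334.82 → $0.00

$3,334.82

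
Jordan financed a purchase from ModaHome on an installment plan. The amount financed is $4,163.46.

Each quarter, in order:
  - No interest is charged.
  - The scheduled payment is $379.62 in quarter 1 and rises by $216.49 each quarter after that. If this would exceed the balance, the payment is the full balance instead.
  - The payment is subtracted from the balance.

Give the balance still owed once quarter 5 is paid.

$100.46

Quarter 1: $4,163.46 − $379.62 → $3,783.84
Quarter 2: $3,783.84 − $596.11 → $3,187.73
Quarter 3: $3,187.73 − $812.60 → $2,375.13
Quarter 4: $2,375.13 − $1,029.09 → $1,346.04
Quarter 5: $1,346.04 − $1,245.58 → $100.46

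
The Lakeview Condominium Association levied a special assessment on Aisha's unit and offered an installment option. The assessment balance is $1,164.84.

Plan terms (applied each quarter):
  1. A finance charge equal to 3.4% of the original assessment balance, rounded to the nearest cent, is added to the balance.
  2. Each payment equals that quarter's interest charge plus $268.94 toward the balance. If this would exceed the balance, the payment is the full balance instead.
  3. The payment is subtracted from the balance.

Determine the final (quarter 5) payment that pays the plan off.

$128.68

Quarter 1: opening $1,164.84; interest $39.60 → $1,204.44; payment $308.54; balance $895.90
Quarter 2: opening $895.90; interest $39.60 → $935.50; payment $308.54; balance $626.96
Quarter 3: opening $626.96; interest $39.60 → $666.56; payment $308.54; balance $358.02
Quarter 4: opening $358.02; interest $39.60 → $397.62; payment $308.54; balance $89.08
Quarter 5: opening $89.08; interest $39.60 → $128.68; payment $128.68; balance $0.00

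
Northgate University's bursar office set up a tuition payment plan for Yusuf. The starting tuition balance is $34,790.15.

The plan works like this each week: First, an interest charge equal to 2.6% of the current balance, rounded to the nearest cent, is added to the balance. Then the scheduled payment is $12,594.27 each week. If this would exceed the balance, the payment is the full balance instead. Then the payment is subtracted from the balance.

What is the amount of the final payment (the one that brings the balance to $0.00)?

Week 1: opening $34,790.15; interest $904.54 → $35,694.69; payment $12,594.27; balance $23,100.42
Week 2: opening $23,100.42; interest $600.61 → $23,701.03; payment $12,594.27; balance $11,106.76
Week 3: opening $11,106.76; interest $288.78 → $11,395.54; payment $11,395.54; balance $0.00

$11,395.54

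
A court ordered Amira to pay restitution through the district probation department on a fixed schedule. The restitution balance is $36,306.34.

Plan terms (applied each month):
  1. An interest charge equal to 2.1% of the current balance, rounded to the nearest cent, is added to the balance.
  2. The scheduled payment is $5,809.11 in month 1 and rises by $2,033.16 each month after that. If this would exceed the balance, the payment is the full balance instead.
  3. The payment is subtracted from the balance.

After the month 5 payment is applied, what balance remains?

Month 1: opening $36,306.34; interest $762.43 → $37,068.77; payment $5,809.11; balance $31,259.66
Month 2: opening $31,259.66; interest $656.45 → $31,916.11; payment $7,842.27; balance $24,073.84
Month 3: opening $24,073.84; interest $505.55 → $24,579.39; payment $9,875.43; balance $14,703.96
Month 4: opening $14,703.96; interest $308.78 → $15,012.74; payment $11,908.59; balance $3,104.15
Month 5: opening $3,104.15; interest $65.19 → $3,169.34; payment $3,169.34; balance $0.00

$0.00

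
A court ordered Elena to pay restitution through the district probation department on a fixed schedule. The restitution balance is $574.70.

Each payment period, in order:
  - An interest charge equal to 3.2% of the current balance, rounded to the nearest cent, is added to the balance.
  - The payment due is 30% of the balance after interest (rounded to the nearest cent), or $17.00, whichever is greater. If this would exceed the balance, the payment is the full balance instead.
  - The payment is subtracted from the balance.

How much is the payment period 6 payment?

Payment period 1: $574.70 +$18.39 interest = $593.09; pay $177.93 → $415.16
Payment period 2: $415.16 +$13.29 interest = $428.45; pay $128.54 → $299.91
Payment period 3: $299.91 +$9.60 interest = $309.51; pay $92.85 → $216.66
Payment period 4: $216.66 +$6.93 interest = $223.59; pay $67.08 → $156.51
Payment period 5: $156.51 +$5.01 interest = $161.52; pay $48.46 → $113.06
Payment period 6: $113.06 +$3.62 interest = $116.68; pay $35.00 → $81.68

$35.00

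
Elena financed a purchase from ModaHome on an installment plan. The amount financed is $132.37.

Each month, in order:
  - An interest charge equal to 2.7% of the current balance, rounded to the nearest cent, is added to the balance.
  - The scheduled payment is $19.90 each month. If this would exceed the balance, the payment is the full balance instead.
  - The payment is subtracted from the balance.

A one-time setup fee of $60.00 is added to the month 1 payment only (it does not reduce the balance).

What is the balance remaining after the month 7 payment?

$8.40

Month 1: opening $132.37; interest $3.57 → $135.94; payment $19.90 (+ $60.00 fee); balance $116.04
Month 2: opening $116.04; interest $3.13 → $119.17; payment $19.90; balance $99.27
Month 3: opening $99.27; interest $2.68 → $101.95; payment $19.90; balance $82.05
Month 4: opening $82.05; interest $2.22 → $84.27; payment $19.90; balance $64.37
Month 5: opening $64.37; interest $1.74 → $66.11; payment $19.90; balance $46.21
Month 6: opening $46.21; interest $1.25 → $47.46; payment $19.90; balance $27.56
Month 7: opening $27.56; interest $0.74 → $28.30; payment $19.90; balance $8.40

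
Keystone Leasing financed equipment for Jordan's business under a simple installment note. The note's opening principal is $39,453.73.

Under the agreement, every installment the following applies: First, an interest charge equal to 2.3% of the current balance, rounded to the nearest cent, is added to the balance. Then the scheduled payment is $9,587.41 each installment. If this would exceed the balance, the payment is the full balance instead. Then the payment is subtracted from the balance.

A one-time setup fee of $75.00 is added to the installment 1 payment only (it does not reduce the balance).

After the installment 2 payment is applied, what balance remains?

# | Opening | Interest | Payment | Fee | End bal
1 | $39,453.73 | $907.44 | $9,587.41 | $75.00 | $30,773.76
2 | $30,773.76 | $707.80 | $9,587.41 | — | $21,894.15

$21,894.15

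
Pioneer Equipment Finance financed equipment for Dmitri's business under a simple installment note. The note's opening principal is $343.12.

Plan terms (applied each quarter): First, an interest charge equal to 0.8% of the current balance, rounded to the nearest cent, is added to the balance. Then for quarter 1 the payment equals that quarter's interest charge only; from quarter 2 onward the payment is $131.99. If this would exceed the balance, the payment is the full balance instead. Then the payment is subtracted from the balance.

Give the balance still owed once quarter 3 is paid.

$83.59

# | Opening | Interest | Payment | End bal
1 | $343.12 | $2.74 | $2.74 | $343.12
2 | $343.12 | $2.74 | $131.99 | $213.87
3 | $213.87 | $1.71 | $131.99 | $83.59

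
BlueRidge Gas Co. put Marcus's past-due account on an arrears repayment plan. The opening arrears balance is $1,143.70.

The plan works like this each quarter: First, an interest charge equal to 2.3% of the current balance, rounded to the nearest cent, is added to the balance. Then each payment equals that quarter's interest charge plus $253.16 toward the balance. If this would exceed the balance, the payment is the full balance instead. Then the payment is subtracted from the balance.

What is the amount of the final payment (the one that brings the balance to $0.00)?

$134.07

Quarter 1: opening $1,143.70; interest $26.31 → $1,170.01; payment $279.47; balance $890.54
Quarter 2: opening $890.54; interest $20.48 → $911.02; payment $273.64; balance $637.38
Quarter 3: opening $637.38; interest $14.66 → $652.04; payment $267.82; balance $384.22
Quarter 4: opening $384.22; interest $8.84 → $393.06; payment $262.00; balance $131.06
Quarter 5: opening $131.06; interest $3.01 → $134.07; payment $134.07; balance $0.00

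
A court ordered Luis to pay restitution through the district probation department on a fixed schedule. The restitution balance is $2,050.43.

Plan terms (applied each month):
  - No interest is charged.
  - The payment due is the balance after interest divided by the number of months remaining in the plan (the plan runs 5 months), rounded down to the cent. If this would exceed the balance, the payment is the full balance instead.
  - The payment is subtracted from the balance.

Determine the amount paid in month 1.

Month 1: $2,050.43 − $410.08 → $1,640.35

$410.08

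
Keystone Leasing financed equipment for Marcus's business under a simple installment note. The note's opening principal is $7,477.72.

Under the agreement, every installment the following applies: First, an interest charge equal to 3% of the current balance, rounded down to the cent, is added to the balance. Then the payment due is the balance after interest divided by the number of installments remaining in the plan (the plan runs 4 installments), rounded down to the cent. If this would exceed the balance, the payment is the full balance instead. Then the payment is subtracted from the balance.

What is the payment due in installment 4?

# | Opening | Interest | Payment | End bal
1 | $7,477.72 | $224.33 | $1,925.51 | $5,776.54
2 | $5,776.54 | $173.29 | $1,983.27 | $3,966.56
3 | $3,966.56 | $118.99 | $2,042.77 | $2,042.78
4 | $2,042.78 | $61.28 | $2,104.06 | $0.00

$2,104.06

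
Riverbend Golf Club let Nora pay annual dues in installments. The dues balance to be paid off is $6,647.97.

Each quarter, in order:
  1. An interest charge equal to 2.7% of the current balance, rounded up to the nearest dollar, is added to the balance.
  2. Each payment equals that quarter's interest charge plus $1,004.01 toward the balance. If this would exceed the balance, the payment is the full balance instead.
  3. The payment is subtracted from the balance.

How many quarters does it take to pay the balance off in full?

Quarter 1: opening $6,647.97; interest $180.00 → $6,827.97; payment $1,184.01; balance $5,643.96
Quarter 2: opening $5,643.96; interest $153.00 → $5,796.96; payment $1,157.01; balance $4,639.95
Quarter 3: opening $4,639.95; interest $126.00 → $4,765.95; payment $1,130.01; balance $3,635.94
Quarter 4: opening $3,635.94; interest $99.00 → $3,734.94; payment $1,103.01; balance $2,631.93
Quarter 5: opening $2,631.93; interest $72.00 → $2,703.93; payment $1,076.01; balance $1,627.92
Quarter 6: opening $1,627.92; interest $44.00 → $1,671.92; payment $1,048.01; balance $623.91
Quarter 7: opening $623.91; interest $17.00 → $640.91; payment $640.91; balance $0.00
Balance reaches $0.00 in quarter 7.

7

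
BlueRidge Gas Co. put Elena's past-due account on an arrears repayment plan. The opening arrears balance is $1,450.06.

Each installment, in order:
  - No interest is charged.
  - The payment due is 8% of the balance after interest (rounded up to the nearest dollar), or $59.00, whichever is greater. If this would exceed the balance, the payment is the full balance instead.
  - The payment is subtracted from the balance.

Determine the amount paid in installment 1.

Installment 1: $1,450.06 − $117.00 → $1,333.06

$117.00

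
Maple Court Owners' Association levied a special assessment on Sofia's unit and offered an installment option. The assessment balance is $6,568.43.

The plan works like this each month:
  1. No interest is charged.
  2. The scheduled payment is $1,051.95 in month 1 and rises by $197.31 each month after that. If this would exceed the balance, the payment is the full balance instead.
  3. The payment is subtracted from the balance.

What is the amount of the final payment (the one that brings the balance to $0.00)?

$1,176.77

# | Opening | Payment | End bal
1 | $6,568.43 | $1,051.95 | $5,516.48
2 | $5,516.48 | $1,249.26 | $4,267.22
3 | $4,267.22 | $1,446.57 | $2,820.65
4 | $2,820.65 | $1,643.88 | $1,176.77
5 | $1,176.77 | $1,176.77 | $0.00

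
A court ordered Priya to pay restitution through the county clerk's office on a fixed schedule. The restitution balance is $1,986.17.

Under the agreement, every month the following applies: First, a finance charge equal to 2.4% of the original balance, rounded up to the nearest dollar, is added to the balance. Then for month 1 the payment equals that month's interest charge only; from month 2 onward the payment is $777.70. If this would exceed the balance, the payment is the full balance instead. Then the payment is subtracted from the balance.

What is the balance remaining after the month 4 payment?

Month 1: opening $1,986.17; interest $48.00 → $2,034.17; payment $48.00; balance $1,986.17
Month 2: opening $1,986.17; interest $48.00 → $2,034.17; payment $777.70; balance $1,256.47
Month 3: opening $1,256.47; interest $48.00 → $1,304.47; payment $777.70; balance $526.77
Month 4: opening $526.77; interest $48.00 → $574.77; payment $574.77; balance $0.00

$0.00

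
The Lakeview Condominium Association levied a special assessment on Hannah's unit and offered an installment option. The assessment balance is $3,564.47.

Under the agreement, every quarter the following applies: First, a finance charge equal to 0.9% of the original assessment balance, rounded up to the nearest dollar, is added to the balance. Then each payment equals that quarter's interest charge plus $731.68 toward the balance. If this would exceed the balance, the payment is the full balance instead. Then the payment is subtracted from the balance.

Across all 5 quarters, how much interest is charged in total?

$165.00

Quarter 1: $3,564.47 +$33.00 interest = $3,597.47; pay $764.68 → $2,832.79
Quarter 2: $2,832.79 +$33.00 interest = $2,865.79; pay $764.68 → $2,101.11
Quarter 3: $2,101.11 +$33.00 interest = $2,134.11; pay $764.68 → $1,369.43
Quarter 4: $1,369.43 +$33.00 interest = $1,402.43; pay $764.68 → $637.75
Quarter 5: $637.75 +$33.00 interest = $670.75; pay $670.75 → $0.00
Total interest: $33.00 + $33.00 + $33.00 + $33.00 + $33.00 = $165.00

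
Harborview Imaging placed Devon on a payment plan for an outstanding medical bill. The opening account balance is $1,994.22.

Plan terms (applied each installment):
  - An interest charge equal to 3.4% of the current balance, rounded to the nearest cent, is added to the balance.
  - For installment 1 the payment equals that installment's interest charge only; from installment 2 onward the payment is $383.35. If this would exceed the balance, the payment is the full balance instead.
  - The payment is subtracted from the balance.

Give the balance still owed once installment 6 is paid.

# | Opening | Interest | Payment | End bal
1 | $1,994.22 | $67.80 | $67.80 | $1,994.22
2 | $1,994.22 | $67.80 | $383.35 | $1,678.67
3 | $1,678.67 | $57.07 | $383.35 | $1,352.39
4 | $1,352.39 | $45.98 | $383.35 | $1,015.02
5 | $1,015.02 | $34.51 | $383.35 | $666.18
6 | $666.18 | $22.65 | $383.35 | $305.48

$305.48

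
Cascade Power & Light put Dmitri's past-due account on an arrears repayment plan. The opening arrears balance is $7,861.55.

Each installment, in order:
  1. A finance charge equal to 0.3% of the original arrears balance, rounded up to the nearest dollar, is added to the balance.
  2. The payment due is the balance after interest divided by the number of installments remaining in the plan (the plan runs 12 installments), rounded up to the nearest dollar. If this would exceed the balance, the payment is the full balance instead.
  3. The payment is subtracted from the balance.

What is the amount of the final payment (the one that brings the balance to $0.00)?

$728.55

Installment 1: $7,861.55 +$24.00 interest = $7,885.55; pay $658.00 → $7,227.55
Installment 2: $7,227.55 +$24.00 interest = $7,251.55; pay $660.00 → $6,591.55
Installment 3: $6,591.55 +$24.00 interest = $6,615.55; pay $662.00 → $5,953.55
Installment 4: $5,953.55 +$24.00 interest = $5,977.55; pay $665.00 → $5,312.55
Installment 5: $5,312.55 +$24.00 interest = $5,336.55; pay $668.00 → $4,668.55
Installment 6: $4,668.55 +$24.00 interest = $4,692.55; pay $671.00 → $4,021.55
Installment 7: $4,021.55 +$24.00 interest = $4,045.55; pay $675.00 → $3,370.55
Installment 8: $3,370.55 +$24.00 interest = $3,394.55; pay $679.00 → $2,715.55
Installment 9: $2,715.55 +$24.00 interest = $2,739.55; pay $685.00 → $2,054.55
Installment 10: $2,054.55 +$24.00 interest = $2,078.55; pay $693.00 → $1,385.55
Installment 11: $1,385.55 +$24.00 interest = $1,409.55; pay $705.00 → $704.55
Installment 12: $704.55 +$24.00 interest = $728.55; pay $728.55 → $0.00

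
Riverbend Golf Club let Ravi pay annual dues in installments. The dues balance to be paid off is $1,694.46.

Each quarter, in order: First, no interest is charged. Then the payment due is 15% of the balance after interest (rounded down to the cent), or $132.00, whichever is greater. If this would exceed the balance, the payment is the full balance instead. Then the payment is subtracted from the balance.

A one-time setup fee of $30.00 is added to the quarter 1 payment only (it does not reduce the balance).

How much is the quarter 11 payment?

# | Opening | Payment | Fee | End bal
1 | $1,694.46 | $254.16 | $30.00 | $1,440.30
2 | $1,440.30 | $216.04 | — | $1,224.26
3 | $1,224.26 | $183.63 | — | $1,040.63
4 | $1,040.63 | $156.09 | — | $884.54
5 | $884.54 | $132.68 | — | $751.86
6 | $751.86 | $132.00 | — | $619.86
7 | $619.86 | $132.00 | — | $487.86
8 | $487.86 | $132.00 | — | $355.86
9 | $355.86 | $132.00 | — | $223.86
10 | $223.86 | $132.00 | — | $91.86
11 | $91.86 | $91.86 | — | $0.00

$91.86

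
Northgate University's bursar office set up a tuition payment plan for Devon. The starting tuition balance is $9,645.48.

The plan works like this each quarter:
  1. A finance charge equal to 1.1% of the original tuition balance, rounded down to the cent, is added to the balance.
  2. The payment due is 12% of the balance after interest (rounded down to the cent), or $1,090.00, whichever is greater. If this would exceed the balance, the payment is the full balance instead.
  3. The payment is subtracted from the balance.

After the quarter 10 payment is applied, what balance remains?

$0.00

Quarter 1: $9,645.48 +$106.10 interest = $9,751.58; pay $1,170.18 → $8,581.40
Quarter 2: $8,581.40 +$106.10 interest = $8,687.50; pay $1,090.00 → $7,597.50
Quarter 3: $7,597.50 +$106.10 interest = $7,703.60; pay $1,090.00 → $6,613.60
Quarter 4: $6,613.60 +$106.10 interest = $6,719.70; pay $1,090.00 → $5,629.70
Quarter 5: $5,629.70 +$106.10 interest = $5,735.80; pay $1,090.00 → $4,645.80
Quarter 6: $4,645.80 +$106.10 interest = $4,751.90; pay $1,090.00 → $3,661.90
Quarter 7: $3,661.90 +$106.10 interest = $3,768.00; pay $1,090.00 → $2,678.00
Quarter 8: $2,678.00 +$106.10 interest = $2,784.10; pay $1,090.00 → $1,694.10
Quarter 9: $1,694.10 +$106.10 interest = $1,800.20; pay $1,090.00 → $710.20
Quarter 10: $710.20 +$106.10 interest = $816.30; pay $816.30 → $0.00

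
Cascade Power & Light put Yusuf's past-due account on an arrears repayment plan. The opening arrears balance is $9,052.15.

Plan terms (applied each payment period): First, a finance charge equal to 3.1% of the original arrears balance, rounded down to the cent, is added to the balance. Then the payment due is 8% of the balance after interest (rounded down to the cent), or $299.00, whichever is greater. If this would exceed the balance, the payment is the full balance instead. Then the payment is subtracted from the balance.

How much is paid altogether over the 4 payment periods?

Payment period 1: opening $9,052.15; interest $280.61 → $9,332.76; payment $746.62; balance $8,586.14
Payment period 2: opening $8,586.14; interest $280.61 → $8,866.75; payment $709.34; balance $8,157.41
Payment period 3: opening $8,157.41; interest $280.61 → $8,438.02; payment $675.04; balance $7,762.98
Payment period 4: opening $7,762.98; interest $280.61 → $8,043.59; payment $643.48; balance $7,400.11
Total paid: $2,774.48

$2,774.48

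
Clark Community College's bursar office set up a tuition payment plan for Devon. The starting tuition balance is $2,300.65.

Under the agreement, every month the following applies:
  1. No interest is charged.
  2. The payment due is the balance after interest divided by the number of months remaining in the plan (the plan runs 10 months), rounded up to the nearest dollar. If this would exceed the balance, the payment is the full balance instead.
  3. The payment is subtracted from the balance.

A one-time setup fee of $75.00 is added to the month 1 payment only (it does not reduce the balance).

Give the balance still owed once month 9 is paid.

Month 1: $2,300.65 − $231.00 (+ $75.00 fee) → $2,069.65
Month 2: $2,069.65 − $230.00 → $1,839.65
Month 3: $1,839.65 − $230.00 → $1,609.65
Month 4: $1,609.65 − $230.00 → $1,379.65
Month 5: $1,379.65 − $230.00 → $1,149.65
Month 6: $1,149.65 − $230.00 → $919.65
Month 7: $919.65 − $230.00 → $689.65
Month 8: $689.65 − $230.00 → $459.65
Month 9: $459.65 − $230.00 → $229.65

$229.65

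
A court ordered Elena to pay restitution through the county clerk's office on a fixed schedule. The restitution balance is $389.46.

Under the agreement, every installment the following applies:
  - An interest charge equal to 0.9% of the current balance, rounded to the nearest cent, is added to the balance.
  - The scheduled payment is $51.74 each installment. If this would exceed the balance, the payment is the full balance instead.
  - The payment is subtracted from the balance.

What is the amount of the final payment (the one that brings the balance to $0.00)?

Installment 1: opening $389.46; interest $3.51 → $392.97; payment $51.74; balance $341.23
Installment 2: opening $341.23; interest $3.07 → $344.30; payment $51.74; balance $292.56
Installment 3: opening $292.56; interest $2.63 → $295.19; payment $51.74; balance $243.45
Installment 4: opening $243.45; interest $2.19 → $245.64; payment $51.74; balance $193.90
Installment 5: opening $193.90; interest $1.75 → $195.65; payment $51.74; balance $143.91
Installment 6: opening $143.91; interest $1.30 → $145.21; payment $51.74; balance $93.47
Installment 7: opening $93.47; interest $0.84 → $94.31; payment $51.74; balance $42.57
Installment 8: opening $42.57; interest $0.38 → $42.95; payment $42.95; balance $0.00

$42.95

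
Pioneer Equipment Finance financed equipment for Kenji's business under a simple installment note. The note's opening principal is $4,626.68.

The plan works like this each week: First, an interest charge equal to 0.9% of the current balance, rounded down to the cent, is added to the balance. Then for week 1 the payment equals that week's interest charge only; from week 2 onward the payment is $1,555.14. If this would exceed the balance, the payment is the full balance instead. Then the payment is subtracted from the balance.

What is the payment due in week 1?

Week 1: opening $4,626.68; interest $41.64 → $4,668.32; payment $41.64; balance $4,626.68

$41.64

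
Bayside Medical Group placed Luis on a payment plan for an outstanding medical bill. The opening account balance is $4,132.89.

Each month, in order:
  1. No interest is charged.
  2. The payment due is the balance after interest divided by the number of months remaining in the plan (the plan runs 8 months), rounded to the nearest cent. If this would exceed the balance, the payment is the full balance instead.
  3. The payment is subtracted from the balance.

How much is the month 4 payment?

$516.61

# | Opening | Payment | End bal
1 | $4,132.89 | $516.61 | $3,616.28
2 | $3,616.28 | $516.61 | $3,099.67
3 | $3,099.67 | $516.61 | $2,583.06
4 | $2,583.06 | $516.61 | $2,066.45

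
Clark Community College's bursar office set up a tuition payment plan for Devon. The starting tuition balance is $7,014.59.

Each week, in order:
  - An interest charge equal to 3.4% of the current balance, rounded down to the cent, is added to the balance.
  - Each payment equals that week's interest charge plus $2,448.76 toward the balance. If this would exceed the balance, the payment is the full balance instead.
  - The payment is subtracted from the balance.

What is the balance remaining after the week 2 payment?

$2,117.07

Week 1: opening $7,014.59; interest $238.49 → $7,253.08; payment $2,687.25; balance $4,565.83
Week 2: opening $4,565.83; interest $155.23 → $4,721.06; payment $2,603.99; balance $2,117.07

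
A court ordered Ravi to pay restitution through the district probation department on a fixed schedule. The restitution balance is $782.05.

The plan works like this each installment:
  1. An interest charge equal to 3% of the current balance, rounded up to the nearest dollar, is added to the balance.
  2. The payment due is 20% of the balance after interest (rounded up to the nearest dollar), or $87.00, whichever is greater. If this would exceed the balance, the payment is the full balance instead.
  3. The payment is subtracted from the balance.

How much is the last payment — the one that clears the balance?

$45.05

Installment 1: opening $782.05; interest $24.00 → $806.05; payment $162.00; balance $644.05
Installment 2: opening $644.05; interest $20.00 → $664.05; payment $133.00; balance $531.05
Installment 3: opening $531.05; interest $16.00 → $547.05; payment $110.00; balance $437.05
Installment 4: opening $437.05; interest $14.00 → $451.05; payment $91.00; balance $360.05
Installment 5: opening $360.05; interest $11.00 → $371.05; payment $87.00; balance $284.05
Installment 6: opening $284.05; interest $9.00 → $293.05; payment $87.00; balance $206.05
Installment 7: opening $206.05; interest $7.00 → $213.05; payment $87.00; balance $126.05
Installment 8: opening $126.05; interest $4.00 → $130.05; payment $87.00; balance $43.05
Installment 9: opening $43.05; interest $2.00 → $45.05; payment $45.05; balance $0.00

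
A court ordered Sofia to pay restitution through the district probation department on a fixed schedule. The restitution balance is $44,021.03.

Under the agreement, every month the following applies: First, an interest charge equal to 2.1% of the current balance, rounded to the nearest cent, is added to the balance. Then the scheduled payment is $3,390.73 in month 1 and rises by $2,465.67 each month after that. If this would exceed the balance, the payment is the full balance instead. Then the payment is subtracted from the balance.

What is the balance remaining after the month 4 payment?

# | Opening | Interest | Payment | End bal
1 | $44,021.03 | $924.44 | $3,390.73 | $41,554.74
2 | $41,554.74 | $872.65 | $5,856.40 | $36,570.99
3 | $36,570.99 | $767.99 | $8,322.07 | $29,016.91
4 | $29,016.91 | $609.36 | $10,787.74 | $18,838.53

$18,838.53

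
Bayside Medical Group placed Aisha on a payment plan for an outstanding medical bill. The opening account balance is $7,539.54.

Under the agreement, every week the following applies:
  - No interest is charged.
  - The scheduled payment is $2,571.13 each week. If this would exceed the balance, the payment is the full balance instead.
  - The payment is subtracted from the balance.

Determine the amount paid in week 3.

Week 1: $7,539.54 − $2,571.13 → $4,968.41
Week 2: $4,968.41 − $2,571.13 → $2,397.28
Week 3: $2,397.28 − $2,397.28 → $0.00

$2,397.28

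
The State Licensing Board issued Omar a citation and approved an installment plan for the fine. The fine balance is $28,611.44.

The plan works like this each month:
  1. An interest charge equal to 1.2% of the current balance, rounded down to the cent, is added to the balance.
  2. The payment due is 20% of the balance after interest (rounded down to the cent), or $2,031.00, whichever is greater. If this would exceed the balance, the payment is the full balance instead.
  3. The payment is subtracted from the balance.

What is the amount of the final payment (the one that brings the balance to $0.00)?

$163.43

# | Opening | Interest | Payment | End bal
1 | $28,611.44 | $343.33 | $5,790.95 | $23,163.82
2 | $23,163.82 | $277.96 | $4,688.35 | $18,753.43
3 | $18,753.43 | $225.04 | $3,795.69 | $15,182.78
4 | $15,182.78 | $182.19 | $3,072.99 | $12,291.98
5 | $12,291.98 | $147.50 | $2,487.89 | $9,951.59
6 | $9,951.59 | $119.41 | $2,031.00 | $8,040.00
7 | $8,040.00 | $96.48 | $2,031.00 | $6,105.48
8 | $6,105.48 | $73.26 | $2,031.00 | $4,147.74
9 | $4,147.74 | $49.77 | $2,031.00 | $2,166.51
10 | $2,166.51 | $25.99 | $2,031.00 | $161.50
11 | $161.50 | $1.93 | $163.43 | $0.00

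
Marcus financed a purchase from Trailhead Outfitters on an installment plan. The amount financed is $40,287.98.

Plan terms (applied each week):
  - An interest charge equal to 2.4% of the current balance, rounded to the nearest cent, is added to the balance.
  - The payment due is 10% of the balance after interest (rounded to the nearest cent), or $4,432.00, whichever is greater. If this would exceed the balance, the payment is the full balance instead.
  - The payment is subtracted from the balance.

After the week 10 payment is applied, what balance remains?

Week 1: opening $40,287.98; interest $966.91 → $41,254.89; payment $4,432.00; balance $36,822.89
Week 2: opening $36,822.89; interest $883.75 → $37,706.64; payment $4,432.00; balance $33,274.64
Week 3: opening $33,274.64; interest $798.59 → $34,073.23; payment $4,432.00; balance $29,641.23
Week 4: opening $29,641.23; interest $711.39 → $30,352.62; payment $4,432.00; balance $25,920.62
Week 5: opening $25,920.62; interest $622.09 → $26,542.71; payment $4,432.00; balance $22,110.71
Week 6: opening $22,110.71; interest $530.66 → $22,641.37; payment $4,432.00; balance $18,209.37
Week 7: opening $18,209.37; interest $437.02 → $18,646.39; payment $4,432.00; balance $14,214.39
Week 8: opening $14,214.39; interest $341.15 → $14,555.54; payment $4,432.00; balance $10,123.54
Week 9: opening $10,123.54; interest $242.96 → $10,366.50; payment $4,432.00; balance $5,934.50
Week 10: opening $5,934.50; interest $142.43 → $6,076.93; payment $4,432.00; balance $1,644.93

$1,644.93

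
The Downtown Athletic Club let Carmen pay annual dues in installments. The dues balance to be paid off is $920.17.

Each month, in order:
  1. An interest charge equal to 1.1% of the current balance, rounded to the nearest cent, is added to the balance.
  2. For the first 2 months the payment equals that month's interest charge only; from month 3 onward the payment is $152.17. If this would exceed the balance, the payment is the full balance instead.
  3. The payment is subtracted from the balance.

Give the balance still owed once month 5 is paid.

$489.32

# | Opening | Interest | Payment | End bal
1 | $920.17 | $10.12 | $10.12 | $920.17
2 | $920.17 | $10.12 | $10.12 | $920.17
3 | $920.17 | $10.12 | $152.17 | $778.12
4 | $778.12 | $8.56 | $152.17 | $634.51
5 | $634.51 | $6.98 | $152.17 | $489.32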